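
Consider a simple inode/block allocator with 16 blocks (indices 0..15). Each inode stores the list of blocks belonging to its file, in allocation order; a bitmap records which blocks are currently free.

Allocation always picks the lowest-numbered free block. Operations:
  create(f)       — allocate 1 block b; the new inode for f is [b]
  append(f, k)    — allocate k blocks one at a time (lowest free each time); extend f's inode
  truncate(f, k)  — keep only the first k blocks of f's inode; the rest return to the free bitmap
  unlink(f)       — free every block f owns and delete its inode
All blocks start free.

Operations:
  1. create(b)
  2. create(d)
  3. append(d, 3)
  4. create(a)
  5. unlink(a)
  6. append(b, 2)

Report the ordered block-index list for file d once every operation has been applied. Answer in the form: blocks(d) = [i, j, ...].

create(b): bitmap=F............... | b=[0]
create(d): bitmap=FF.............. | b=[0] d=[1]
append(d, 3): bitmap=FFFFF........... | b=[0] d=[1, 2, 3, 4]
create(a): bitmap=FFFFFF.......... | a=[5] b=[0] d=[1, 2, 3, 4]
unlink(a): bitmap=FFFFF........... | b=[0] d=[1, 2, 3, 4]
append(b, 2): bitmap=FFFFFFF......... | b=[0, 5, 6] d=[1, 2, 3, 4]

blocks(d) = [1, 2, 3, 4]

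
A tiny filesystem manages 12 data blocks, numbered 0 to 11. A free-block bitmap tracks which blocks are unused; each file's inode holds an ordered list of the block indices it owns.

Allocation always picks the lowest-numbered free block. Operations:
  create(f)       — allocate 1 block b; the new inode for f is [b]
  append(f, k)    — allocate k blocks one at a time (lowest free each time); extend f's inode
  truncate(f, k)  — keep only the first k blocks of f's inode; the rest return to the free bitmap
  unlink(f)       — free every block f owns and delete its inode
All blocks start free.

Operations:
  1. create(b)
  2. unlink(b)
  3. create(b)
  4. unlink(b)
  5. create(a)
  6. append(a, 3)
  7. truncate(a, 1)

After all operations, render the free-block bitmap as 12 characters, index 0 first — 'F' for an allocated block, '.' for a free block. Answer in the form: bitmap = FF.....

  1. create(b)  ⇒  F...........  {b→[0]}
  2. unlink(b)  ⇒  ............  {}
  3. create(b)  ⇒  F...........  {b→[0]}
  4. unlink(b)  ⇒  ............  {}
  5. create(a)  ⇒  F...........  {a→[0]}
  6. append(a, 3)  ⇒  FFFF........  {a→[0, 1, 2, 3]}
  7. truncate(a, 1)  ⇒  F...........  {a→[0]}

bitmap = F...........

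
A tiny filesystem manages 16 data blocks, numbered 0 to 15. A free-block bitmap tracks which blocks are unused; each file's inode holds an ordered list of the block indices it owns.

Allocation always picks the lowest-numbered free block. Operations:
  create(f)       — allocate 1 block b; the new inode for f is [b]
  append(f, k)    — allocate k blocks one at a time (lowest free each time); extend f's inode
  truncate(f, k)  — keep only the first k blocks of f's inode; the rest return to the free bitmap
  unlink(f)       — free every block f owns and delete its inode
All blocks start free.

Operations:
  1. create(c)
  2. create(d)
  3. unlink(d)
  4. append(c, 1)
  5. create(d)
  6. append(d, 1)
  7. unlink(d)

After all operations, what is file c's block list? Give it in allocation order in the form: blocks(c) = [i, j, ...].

create(c): bitmap=F............... | c=[0]
create(d): bitmap=FF.............. | c=[0] d=[1]
unlink(d): bitmap=F............... | c=[0]
append(c, 1): bitmap=FF.............. | c=[0, 1]
create(d): bitmap=FFF............. | c=[0, 1] d=[2]
append(d, 1): bitmap=FFFF............ | c=[0, 1] d=[2, 3]
unlink(d): bitmap=FF.............. | c=[0, 1]

blocks(c) = [0, 1]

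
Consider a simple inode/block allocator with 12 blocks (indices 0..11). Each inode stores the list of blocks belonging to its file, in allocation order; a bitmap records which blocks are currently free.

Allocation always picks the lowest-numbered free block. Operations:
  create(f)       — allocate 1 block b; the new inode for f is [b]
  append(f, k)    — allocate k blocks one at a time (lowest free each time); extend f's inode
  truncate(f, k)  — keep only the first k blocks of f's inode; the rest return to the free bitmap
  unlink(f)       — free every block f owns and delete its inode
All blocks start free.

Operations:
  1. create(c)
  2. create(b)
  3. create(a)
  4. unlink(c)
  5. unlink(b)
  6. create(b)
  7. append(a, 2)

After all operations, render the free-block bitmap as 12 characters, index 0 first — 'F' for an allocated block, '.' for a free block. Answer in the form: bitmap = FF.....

after create(c) → c:[0]  free=[F...........]
after create(b) → b:[1], c:[0]  free=[FF..........]
after create(a) → a:[2], b:[1], c:[0]  free=[FFF.........]
after unlink(c) → a:[2], b:[1]  free=[.FF.........]
after unlink(b) → a:[2]  free=[..F.........]
after create(b) → a:[2], b:[0]  free=[F.F.........]
after append(a, 2) → a:[2, 1, 3], b:[0]  free=[FFFF........]

bitmap = FFFF........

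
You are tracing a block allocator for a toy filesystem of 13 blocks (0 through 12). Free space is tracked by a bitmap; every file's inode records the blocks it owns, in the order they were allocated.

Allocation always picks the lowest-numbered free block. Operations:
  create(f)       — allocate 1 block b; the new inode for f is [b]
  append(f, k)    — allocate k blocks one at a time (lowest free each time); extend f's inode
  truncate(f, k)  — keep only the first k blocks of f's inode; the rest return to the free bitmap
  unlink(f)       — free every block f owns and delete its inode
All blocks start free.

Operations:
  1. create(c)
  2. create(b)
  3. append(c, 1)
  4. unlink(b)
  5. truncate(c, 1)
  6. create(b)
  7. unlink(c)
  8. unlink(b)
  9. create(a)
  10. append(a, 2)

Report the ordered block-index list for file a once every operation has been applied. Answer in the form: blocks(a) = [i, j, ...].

blocks(a) = [0, 1, 2]

after create(c) → c:[0]  free=[F............]
after create(b) → b:[1], c:[0]  free=[FF...........]
after append(c, 1) → b:[1], c:[0, 2]  free=[FFF..........]
after unlink(b) → c:[0, 2]  free=[F.F..........]
after truncate(c, 1) → c:[0]  free=[F............]
after create(b) → b:[1], c:[0]  free=[FF...........]
after unlink(c) → b:[1]  free=[.F...........]
after unlink(b) →   free=[.............]
after create(a) → a:[0]  free=[F............]
after append(a, 2) → a:[0, 1, 2]  free=[FFF..........]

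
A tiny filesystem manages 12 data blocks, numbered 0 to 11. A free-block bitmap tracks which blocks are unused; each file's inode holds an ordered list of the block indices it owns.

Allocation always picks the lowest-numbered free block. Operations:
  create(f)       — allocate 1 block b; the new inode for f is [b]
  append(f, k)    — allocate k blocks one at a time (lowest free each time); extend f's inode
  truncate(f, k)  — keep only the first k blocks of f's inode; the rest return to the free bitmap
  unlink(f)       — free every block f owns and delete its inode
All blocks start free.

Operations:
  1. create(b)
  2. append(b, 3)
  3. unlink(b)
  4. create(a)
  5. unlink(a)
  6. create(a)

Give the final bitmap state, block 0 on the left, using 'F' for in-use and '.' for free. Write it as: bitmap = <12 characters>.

after create(b) → b:[0]  free=[F...........]
after append(b, 3) → b:[0, 1, 2, 3]  free=[FFFF........]
after unlink(b) →   free=[............]
after create(a) → a:[0]  free=[F...........]
after unlink(a) →   free=[............]
after create(a) → a:[0]  free=[F...........]

bitmap = F...........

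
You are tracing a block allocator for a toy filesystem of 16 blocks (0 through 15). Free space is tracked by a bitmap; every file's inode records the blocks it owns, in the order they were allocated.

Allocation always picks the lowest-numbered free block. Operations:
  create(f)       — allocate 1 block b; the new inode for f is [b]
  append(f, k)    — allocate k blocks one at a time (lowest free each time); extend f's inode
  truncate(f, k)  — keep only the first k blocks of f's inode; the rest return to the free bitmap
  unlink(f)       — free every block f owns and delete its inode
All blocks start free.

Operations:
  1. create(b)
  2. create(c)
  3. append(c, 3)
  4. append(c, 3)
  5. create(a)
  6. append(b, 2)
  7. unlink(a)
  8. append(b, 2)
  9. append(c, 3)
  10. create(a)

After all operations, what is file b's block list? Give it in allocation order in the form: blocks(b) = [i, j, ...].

  1. create(b)  ⇒  F...............  {b→[0]}
  2. create(c)  ⇒  FF..............  {b→[0]; c→[1]}
  3. append(c, 3)  ⇒  FFFFF...........  {b→[0]; c→[1, 2, 3, 4]}
  4. append(c, 3)  ⇒  FFFFFFFF........  {b→[0]; c→[1, 2, 3, 4, 5, 6, 7]}
  5. create(a)  ⇒  FFFFFFFFF.......  {a→[8]; b→[0]; c→[1, 2, 3, 4, 5, 6, 7]}
  6. append(b, 2)  ⇒  FFFFFFFFFFF.....  {a→[8]; b→[0, 9, 10]; c→[1, 2, 3, 4, 5, 6, 7]}
  7. unlink(a)  ⇒  FFFFFFFF.FF.....  {b→[0, 9, 10]; c→[1, 2, 3, 4, 5, 6, 7]}
  8. append(b, 2)  ⇒  FFFFFFFFFFFF....  {b→[0, 9, 10, 8, 11]; c→[1, 2, 3, 4, 5, 6, 7]}
  9. append(c, 3)  ⇒  FFFFFFFFFFFFFFF.  {b→[0, 9, 10, 8, 11]; c→[1, 2, 3, 4, 5, 6, 7, 12, 13, 14]}
  10. create(a)  ⇒  FFFFFFFFFFFFFFFF  {a→[15]; b→[0, 9, 10, 8, 11]; c→[1, 2, 3, 4, 5, 6, 7, 12, 13, 14]}

blocks(b) = [0, 9, 10, 8, 11]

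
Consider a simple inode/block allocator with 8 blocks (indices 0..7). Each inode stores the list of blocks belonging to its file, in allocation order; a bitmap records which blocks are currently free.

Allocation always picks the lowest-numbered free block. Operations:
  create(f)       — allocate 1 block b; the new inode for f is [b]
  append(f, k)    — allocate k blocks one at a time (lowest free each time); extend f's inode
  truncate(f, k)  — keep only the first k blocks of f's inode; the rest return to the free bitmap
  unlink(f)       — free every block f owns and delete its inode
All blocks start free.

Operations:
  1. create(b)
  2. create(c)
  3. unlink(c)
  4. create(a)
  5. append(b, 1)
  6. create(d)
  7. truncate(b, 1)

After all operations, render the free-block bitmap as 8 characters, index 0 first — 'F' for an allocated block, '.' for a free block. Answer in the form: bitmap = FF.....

  1. create(b)  ⇒  F.......  {b→[0]}
  2. create(c)  ⇒  FF......  {b→[0]; c→[1]}
  3. unlink(c)  ⇒  F.......  {b→[0]}
  4. create(a)  ⇒  FF......  {a→[1]; b→[0]}
  5. append(b, 1)  ⇒  FFF.....  {a→[1]; b→[0, 2]}
  6. create(d)  ⇒  FFFF....  {a→[1]; b→[0, 2]; d→[3]}
  7. truncate(b, 1)  ⇒  FF.F....  {a→[1]; b→[0]; d→[3]}

bitmap = FF.F....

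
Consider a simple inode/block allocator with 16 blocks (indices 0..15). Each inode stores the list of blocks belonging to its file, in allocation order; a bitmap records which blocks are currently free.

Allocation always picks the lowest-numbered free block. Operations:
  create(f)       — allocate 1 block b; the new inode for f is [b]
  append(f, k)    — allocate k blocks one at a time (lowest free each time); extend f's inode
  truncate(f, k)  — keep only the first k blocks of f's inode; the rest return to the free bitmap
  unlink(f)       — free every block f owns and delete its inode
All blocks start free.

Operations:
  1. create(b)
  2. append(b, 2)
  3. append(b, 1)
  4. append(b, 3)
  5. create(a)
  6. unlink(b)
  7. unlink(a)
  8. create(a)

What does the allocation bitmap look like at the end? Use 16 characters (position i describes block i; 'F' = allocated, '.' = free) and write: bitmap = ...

create(b): bitmap=F............... | b=[0]
append(b, 2): bitmap=FFF............. | b=[0, 1, 2]
append(b, 1): bitmap=FFFF............ | b=[0, 1, 2, 3]
append(b, 3): bitmap=FFFFFFF......... | b=[0, 1, 2, 3, 4, 5, 6]
create(a): bitmap=FFFFFFFF........ | a=[7] b=[0, 1, 2, 3, 4, 5, 6]
unlink(b): bitmap=.......F........ | a=[7]
unlink(a): bitmap=................ | 
create(a): bitmap=F............... | a=[0]

bitmap = F...............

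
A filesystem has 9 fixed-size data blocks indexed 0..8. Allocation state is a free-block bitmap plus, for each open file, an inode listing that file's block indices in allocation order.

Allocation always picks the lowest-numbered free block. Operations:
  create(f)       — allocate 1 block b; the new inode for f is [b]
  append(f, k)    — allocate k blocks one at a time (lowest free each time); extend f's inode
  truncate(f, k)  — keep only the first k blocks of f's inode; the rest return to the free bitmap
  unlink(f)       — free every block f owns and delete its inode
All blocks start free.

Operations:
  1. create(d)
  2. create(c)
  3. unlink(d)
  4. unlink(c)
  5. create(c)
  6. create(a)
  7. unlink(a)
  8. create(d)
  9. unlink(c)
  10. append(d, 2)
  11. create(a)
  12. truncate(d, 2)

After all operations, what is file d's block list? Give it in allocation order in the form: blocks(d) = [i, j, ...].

blocks(d) = [1, 0]

after create(d) → d:[0]  free=[F........]
after create(c) → c:[1], d:[0]  free=[FF.......]
after unlink(d) → c:[1]  free=[.F.......]
after unlink(c) →   free=[.........]
after create(c) → c:[0]  free=[F........]
after create(a) → a:[1], c:[0]  free=[FF.......]
after unlink(a) → c:[0]  free=[F........]
after create(d) → c:[0], d:[1]  free=[FF.......]
after unlink(c) → d:[1]  free=[.F.......]
after append(d, 2) → d:[1, 0, 2]  free=[FFF......]
after create(a) → a:[3], d:[1, 0, 2]  free=[FFFF.....]
after truncate(d, 2) → a:[3], d:[1, 0]  free=[FF.F.....]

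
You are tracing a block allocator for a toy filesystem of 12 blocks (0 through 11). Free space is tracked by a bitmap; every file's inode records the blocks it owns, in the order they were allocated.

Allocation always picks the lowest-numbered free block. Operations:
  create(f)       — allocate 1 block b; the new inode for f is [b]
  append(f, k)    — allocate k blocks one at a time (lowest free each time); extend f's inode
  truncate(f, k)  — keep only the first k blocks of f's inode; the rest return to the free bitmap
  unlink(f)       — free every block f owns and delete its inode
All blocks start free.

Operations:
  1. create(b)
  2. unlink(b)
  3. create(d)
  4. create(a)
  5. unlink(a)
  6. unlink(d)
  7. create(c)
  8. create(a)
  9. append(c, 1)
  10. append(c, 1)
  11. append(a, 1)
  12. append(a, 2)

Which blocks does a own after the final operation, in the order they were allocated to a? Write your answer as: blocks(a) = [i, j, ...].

[1] create(b) — b=0 (map F...........)
[2] unlink(b) —  (map ............)
[3] create(d) — d=0 (map F...........)
[4] create(a) — a=1 d=0 (map FF..........)
[5] unlink(a) — d=0 (map F...........)
[6] unlink(d) —  (map ............)
[7] create(c) — c=0 (map F...........)
[8] create(a) — a=1 c=0 (map FF..........)
[9] append(c, 1) — a=1 c=0,2 (map FFF.........)
[10] append(c, 1) — a=1 c=0,2,3 (map FFFF........)
[11] append(a, 1) — a=1,4 c=0,2,3 (map FFFFF.......)
[12] append(a, 2) — a=1,4,5,6 c=0,2,3 (map FFFFFFF.....)

blocks(a) = [1, 4, 5, 6]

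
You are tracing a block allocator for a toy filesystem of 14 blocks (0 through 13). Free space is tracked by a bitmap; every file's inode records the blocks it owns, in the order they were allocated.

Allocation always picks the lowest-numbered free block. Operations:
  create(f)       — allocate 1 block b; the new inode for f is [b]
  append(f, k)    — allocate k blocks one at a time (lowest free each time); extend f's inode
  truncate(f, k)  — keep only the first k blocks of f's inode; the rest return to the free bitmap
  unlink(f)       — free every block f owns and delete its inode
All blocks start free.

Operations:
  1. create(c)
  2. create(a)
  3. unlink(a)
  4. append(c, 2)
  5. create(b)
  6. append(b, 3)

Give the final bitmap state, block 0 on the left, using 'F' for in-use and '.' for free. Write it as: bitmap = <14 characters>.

  1. create(c)  ⇒  F.............  {c→[0]}
  2. create(a)  ⇒  FF............  {a→[1]; c→[0]}
  3. unlink(a)  ⇒  F.............  {c→[0]}
  4. append(c, 2)  ⇒  FFF...........  {c→[0, 1, 2]}
  5. create(b)  ⇒  FFFF..........  {b→[3]; c→[0, 1, 2]}
  6. append(b, 3)  ⇒  FFFFFFF.......  {b→[3, 4, 5, 6]; c→[0, 1, 2]}

bitmap = FFFFFFF.......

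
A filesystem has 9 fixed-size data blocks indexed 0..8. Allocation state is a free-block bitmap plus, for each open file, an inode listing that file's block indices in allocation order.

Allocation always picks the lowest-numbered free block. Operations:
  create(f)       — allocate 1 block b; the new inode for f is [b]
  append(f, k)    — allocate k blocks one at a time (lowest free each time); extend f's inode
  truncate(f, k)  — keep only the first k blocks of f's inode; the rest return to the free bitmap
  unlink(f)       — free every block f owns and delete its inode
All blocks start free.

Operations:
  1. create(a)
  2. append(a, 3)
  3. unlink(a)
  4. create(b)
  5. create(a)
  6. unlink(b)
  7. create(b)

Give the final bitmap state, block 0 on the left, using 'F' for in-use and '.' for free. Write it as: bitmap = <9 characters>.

create(a): bitmap=F........ | a=[0]
append(a, 3): bitmap=FFFF..... | a=[0, 1, 2, 3]
unlink(a): bitmap=......... | 
create(b): bitmap=F........ | b=[0]
create(a): bitmap=FF....... | a=[1] b=[0]
unlink(b): bitmap=.F....... | a=[1]
create(b): bitmap=FF....... | a=[1] b=[0]

bitmap = FF.......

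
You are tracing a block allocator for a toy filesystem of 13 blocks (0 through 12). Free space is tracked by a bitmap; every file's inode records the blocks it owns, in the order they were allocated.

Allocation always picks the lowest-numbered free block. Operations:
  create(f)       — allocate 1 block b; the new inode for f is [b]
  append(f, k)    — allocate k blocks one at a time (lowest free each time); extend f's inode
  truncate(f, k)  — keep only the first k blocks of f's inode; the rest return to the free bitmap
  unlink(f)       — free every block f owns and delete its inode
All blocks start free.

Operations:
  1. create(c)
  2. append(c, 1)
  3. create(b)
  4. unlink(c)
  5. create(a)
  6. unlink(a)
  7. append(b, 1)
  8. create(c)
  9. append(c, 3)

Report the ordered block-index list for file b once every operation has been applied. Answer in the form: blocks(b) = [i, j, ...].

  1. create(c)  ⇒  F............  {c→[0]}
  2. append(c, 1)  ⇒  FF...........  {c→[0, 1]}
  3. create(b)  ⇒  FFF..........  {b→[2]; c→[0, 1]}
  4. unlink(c)  ⇒  ..F..........  {b→[2]}
  5. create(a)  ⇒  F.F..........  {a→[0]; b→[2]}
  6. unlink(a)  ⇒  ..F..........  {b→[2]}
  7. append(b, 1)  ⇒  F.F..........  {b→[2, 0]}
  8. create(c)  ⇒  FFF..........  {b→[2, 0]; c→[1]}
  9. append(c, 3)  ⇒  FFFFFF.......  {b→[2, 0]; c→[1, 3, 4, 5]}

blocks(b) = [2, 0]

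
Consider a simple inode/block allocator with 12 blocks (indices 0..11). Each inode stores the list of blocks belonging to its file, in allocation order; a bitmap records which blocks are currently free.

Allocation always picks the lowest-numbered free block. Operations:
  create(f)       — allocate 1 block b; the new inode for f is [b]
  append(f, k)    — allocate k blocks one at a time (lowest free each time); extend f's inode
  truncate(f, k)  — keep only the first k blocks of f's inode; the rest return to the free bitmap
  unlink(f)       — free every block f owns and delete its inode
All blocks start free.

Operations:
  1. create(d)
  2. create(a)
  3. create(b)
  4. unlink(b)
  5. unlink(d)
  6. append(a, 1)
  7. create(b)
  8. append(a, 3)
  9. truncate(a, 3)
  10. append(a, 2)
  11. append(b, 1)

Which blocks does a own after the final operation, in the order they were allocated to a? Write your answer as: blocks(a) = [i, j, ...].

  1. create(d)  ⇒  F...........  {d→[0]}
  2. create(a)  ⇒  FF..........  {a→[1]; d→[0]}
  3. create(b)  ⇒  FFF.........  {a→[1]; b→[2]; d→[0]}
  4. unlink(b)  ⇒  FF..........  {a→[1]; d→[0]}
  5. unlink(d)  ⇒  .F..........  {a→[1]}
  6. append(a, 1)  ⇒  FF..........  {a→[1, 0]}
  7. create(b)  ⇒  FFF.........  {a→[1, 0]; b→[2]}
  8. append(a, 3)  ⇒  FFFFFF......  {a→[1, 0, 3, 4, 5]; b→[2]}
  9. truncate(a, 3)  ⇒  FFFF........  {a→[1, 0, 3]; b→[2]}
  10. append(a, 2)  ⇒  FFFFFF......  {a→[1, 0, 3, 4, 5]; b→[2]}
  11. append(b, 1)  ⇒  FFFFFFF.....  {a→[1, 0, 3, 4, 5]; b→[2, 6]}

blocks(a) = [1, 0, 3, 4, 5]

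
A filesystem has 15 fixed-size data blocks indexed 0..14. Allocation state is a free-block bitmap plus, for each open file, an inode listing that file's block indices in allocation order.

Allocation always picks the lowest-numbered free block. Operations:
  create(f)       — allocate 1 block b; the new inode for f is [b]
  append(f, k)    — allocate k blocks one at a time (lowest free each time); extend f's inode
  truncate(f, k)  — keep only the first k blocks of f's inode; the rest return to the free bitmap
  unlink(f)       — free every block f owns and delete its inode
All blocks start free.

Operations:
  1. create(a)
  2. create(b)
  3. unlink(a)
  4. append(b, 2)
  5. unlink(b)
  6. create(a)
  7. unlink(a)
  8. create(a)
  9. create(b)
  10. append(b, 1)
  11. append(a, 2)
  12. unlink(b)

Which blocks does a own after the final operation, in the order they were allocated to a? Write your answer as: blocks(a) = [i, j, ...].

blocks(a) = [0, 3, 4]

  1. create(a)  ⇒  F..............  {a→[0]}
  2. create(b)  ⇒  FF.............  {a→[0]; b→[1]}
  3. unlink(a)  ⇒  .F.............  {b→[1]}
  4. append(b, 2)  ⇒  FFF............  {b→[1, 0, 2]}
  5. unlink(b)  ⇒  ...............  {}
  6. create(a)  ⇒  F..............  {a→[0]}
  7. unlink(a)  ⇒  ...............  {}
  8. create(a)  ⇒  F..............  {a→[0]}
  9. create(b)  ⇒  FF.............  {a→[0]; b→[1]}
  10. append(b, 1)  ⇒  FFF............  {a→[0]; b→[1, 2]}
  11. append(a, 2)  ⇒  FFFFF..........  {a→[0, 3, 4]; b→[1, 2]}
  12. unlink(b)  ⇒  F..FF..........  {a→[0, 3, 4]}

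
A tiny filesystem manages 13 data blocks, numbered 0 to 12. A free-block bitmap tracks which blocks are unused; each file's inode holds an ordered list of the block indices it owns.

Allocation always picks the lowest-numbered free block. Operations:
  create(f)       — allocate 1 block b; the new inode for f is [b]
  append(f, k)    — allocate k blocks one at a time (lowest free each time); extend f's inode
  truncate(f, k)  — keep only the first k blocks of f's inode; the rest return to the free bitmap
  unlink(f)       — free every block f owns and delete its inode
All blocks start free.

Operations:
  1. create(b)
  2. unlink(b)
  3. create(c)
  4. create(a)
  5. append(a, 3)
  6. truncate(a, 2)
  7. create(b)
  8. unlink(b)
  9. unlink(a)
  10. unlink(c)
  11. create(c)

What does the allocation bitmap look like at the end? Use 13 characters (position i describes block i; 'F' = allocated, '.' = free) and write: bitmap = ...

bitmap = F............

after create(b) → b:[0]  free=[F............]
after unlink(b) →   free=[.............]
after create(c) → c:[0]  free=[F............]
after create(a) → a:[1], c:[0]  free=[FF...........]
after append(a, 3) → a:[1, 2, 3, 4], c:[0]  free=[FFFFF........]
after truncate(a, 2) → a:[1, 2], c:[0]  free=[FFF..........]
after create(b) → a:[1, 2], b:[3], c:[0]  free=[FFFF.........]
after unlink(b) → a:[1, 2], c:[0]  free=[FFF..........]
after unlink(a) → c:[0]  free=[F............]
after unlink(c) →   free=[.............]
after create(c) → c:[0]  free=[F............]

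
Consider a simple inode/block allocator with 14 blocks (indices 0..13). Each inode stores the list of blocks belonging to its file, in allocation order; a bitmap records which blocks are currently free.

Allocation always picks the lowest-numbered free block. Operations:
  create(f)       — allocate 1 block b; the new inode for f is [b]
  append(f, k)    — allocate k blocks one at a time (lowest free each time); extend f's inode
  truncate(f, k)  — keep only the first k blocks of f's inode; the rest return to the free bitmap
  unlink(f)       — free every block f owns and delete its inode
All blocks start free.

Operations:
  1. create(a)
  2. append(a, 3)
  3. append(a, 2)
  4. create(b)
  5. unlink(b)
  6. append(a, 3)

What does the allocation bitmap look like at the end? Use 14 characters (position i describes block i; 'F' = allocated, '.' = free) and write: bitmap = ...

bitmap = FFFFFFFFF.....

after create(a) → a:[0]  free=[F.............]
after append(a, 3) → a:[0, 1, 2, 3]  free=[FFFF..........]
after append(a, 2) → a:[0, 1, 2, 3, 4, 5]  free=[FFFFFF........]
after create(b) → a:[0, 1, 2, 3, 4, 5], b:[6]  free=[FFFFFFF.......]
after unlink(b) → a:[0, 1, 2, 3, 4, 5]  free=[FFFFFF........]
after append(a, 3) → a:[0, 1, 2, 3, 4, 5, 6, 7, 8]  free=[FFFFFFFFF.....]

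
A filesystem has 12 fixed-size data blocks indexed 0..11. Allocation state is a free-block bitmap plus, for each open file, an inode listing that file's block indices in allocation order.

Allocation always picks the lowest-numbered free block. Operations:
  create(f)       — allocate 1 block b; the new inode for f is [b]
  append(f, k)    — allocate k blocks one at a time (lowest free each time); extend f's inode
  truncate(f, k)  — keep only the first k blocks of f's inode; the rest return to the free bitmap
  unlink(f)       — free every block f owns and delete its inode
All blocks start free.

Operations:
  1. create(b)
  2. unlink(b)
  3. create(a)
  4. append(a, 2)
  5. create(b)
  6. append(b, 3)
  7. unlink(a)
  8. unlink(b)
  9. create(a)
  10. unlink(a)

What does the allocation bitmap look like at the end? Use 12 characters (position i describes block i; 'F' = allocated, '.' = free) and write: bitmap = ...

bitmap = ............

after create(b) → b:[0]  free=[F...........]
after unlink(b) →   free=[............]
after create(a) → a:[0]  free=[F...........]
after append(a, 2) → a:[0, 1, 2]  free=[FFF.........]
after create(b) → a:[0, 1, 2], b:[3]  free=[FFFF........]
after append(b, 3) → a:[0, 1, 2], b:[3, 4, 5, 6]  free=[FFFFFFF.....]
after unlink(a) → b:[3, 4, 5, 6]  free=[...FFFF.....]
after unlink(b) →   free=[............]
after create(a) → a:[0]  free=[F...........]
after unlink(a) →   free=[............]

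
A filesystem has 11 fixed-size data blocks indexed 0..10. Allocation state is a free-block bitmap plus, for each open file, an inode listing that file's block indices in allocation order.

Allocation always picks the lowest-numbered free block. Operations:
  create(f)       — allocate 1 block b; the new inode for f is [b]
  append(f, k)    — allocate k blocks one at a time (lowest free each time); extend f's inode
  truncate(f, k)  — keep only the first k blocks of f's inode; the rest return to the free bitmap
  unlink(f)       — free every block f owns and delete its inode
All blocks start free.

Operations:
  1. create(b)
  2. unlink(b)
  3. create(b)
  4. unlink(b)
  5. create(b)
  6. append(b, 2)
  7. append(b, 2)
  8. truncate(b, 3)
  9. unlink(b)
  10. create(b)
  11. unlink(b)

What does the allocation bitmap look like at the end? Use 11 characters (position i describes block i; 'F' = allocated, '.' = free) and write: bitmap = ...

bitmap = ...........

create(b): bitmap=F.......... | b=[0]
unlink(b): bitmap=........... | 
create(b): bitmap=F.......... | b=[0]
unlink(b): bitmap=........... | 
create(b): bitmap=F.......... | b=[0]
append(b, 2): bitmap=FFF........ | b=[0, 1, 2]
append(b, 2): bitmap=FFFFF...... | b=[0, 1, 2, 3, 4]
truncate(b, 3): bitmap=FFF........ | b=[0, 1, 2]
unlink(b): bitmap=........... | 
create(b): bitmap=F.......... | b=[0]
unlink(b): bitmap=........... | 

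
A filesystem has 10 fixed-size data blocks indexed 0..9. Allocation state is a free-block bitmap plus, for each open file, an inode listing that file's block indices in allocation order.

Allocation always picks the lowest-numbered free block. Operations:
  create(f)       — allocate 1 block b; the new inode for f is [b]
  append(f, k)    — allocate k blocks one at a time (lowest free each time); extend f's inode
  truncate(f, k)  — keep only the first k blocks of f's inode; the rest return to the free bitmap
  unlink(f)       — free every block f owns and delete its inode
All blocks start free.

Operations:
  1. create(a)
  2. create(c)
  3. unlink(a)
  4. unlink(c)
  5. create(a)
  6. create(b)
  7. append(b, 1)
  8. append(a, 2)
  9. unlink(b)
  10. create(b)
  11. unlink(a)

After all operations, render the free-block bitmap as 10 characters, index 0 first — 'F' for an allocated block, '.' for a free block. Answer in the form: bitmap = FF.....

after create(a) → a:[0]  free=[F.........]
after create(c) → a:[0], c:[1]  free=[FF........]
after unlink(a) → c:[1]  free=[.F........]
after unlink(c) →   free=[..........]
after create(a) → a:[0]  free=[F.........]
after create(b) → a:[0], b:[1]  free=[FF........]
after append(b, 1) → a:[0], b:[1, 2]  free=[FFF.......]
after append(a, 2) → a:[0, 3, 4], b:[1, 2]  free=[FFFFF.....]
after unlink(b) → a:[0, 3, 4]  free=[F..FF.....]
after create(b) → a:[0, 3, 4], b:[1]  free=[FF.FF.....]
after unlink(a) → b:[1]  free=[.F........]

bitmap = .F........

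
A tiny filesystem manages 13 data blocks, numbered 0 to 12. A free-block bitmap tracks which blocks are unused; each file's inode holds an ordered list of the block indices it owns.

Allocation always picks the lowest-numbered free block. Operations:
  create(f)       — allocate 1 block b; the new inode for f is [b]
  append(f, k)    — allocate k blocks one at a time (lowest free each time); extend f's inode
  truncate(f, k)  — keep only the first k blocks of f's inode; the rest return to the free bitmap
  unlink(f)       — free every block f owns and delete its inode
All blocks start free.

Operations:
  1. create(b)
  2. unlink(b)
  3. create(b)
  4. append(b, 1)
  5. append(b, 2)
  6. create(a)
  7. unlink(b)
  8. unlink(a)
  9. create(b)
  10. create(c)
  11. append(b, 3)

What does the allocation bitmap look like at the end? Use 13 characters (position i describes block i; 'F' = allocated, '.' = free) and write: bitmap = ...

bitmap = FFFFF........

after create(b) → b:[0]  free=[F............]
after unlink(b) →   free=[.............]
after create(b) → b:[0]  free=[F............]
after append(b, 1) → b:[0, 1]  free=[FF...........]
after append(b, 2) → b:[0, 1, 2, 3]  free=[FFFF.........]
after create(a) → a:[4], b:[0, 1, 2, 3]  free=[FFFFF........]
after unlink(b) → a:[4]  free=[....F........]
after unlink(a) →   free=[.............]
after create(b) → b:[0]  free=[F............]
after create(c) → b:[0], c:[1]  free=[FF...........]
after append(b, 3) → b:[0, 2, 3, 4], c:[1]  free=[FFFFF........]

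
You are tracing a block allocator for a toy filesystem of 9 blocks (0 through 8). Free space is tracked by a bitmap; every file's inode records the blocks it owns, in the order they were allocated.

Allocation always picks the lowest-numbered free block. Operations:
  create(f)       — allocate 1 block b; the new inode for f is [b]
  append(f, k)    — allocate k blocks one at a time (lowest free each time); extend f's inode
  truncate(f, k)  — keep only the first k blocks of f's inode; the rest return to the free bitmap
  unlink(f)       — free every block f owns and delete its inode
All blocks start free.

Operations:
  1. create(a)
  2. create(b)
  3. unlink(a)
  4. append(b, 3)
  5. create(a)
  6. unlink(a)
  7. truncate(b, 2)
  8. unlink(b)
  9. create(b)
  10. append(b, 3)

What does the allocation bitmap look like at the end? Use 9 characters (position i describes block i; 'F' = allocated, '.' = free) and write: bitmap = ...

bitmap = FFFF.....

[1] create(a) — a=0 (map F........)
[2] create(b) — a=0 b=1 (map FF.......)
[3] unlink(a) — b=1 (map .F.......)
[4] append(b, 3) — b=1,0,2,3 (map FFFF.....)
[5] create(a) — a=4 b=1,0,2,3 (map FFFFF....)
[6] unlink(a) — b=1,0,2,3 (map FFFF.....)
[7] truncate(b, 2) — b=1,0 (map FF.......)
[8] unlink(b) —  (map .........)
[9] create(b) — b=0 (map F........)
[10] append(b, 3) — b=0,1,2,3 (map FFFF.....)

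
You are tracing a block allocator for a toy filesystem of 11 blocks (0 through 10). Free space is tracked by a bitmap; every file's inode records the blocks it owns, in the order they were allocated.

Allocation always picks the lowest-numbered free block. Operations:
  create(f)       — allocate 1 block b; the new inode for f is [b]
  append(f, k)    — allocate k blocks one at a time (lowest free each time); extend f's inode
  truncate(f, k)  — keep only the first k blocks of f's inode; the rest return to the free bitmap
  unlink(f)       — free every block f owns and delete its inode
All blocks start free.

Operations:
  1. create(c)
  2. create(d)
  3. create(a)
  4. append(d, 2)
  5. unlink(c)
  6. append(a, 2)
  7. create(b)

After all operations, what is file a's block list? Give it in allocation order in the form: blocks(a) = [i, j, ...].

create(c): bitmap=F.......... | c=[0]
create(d): bitmap=FF......... | c=[0] d=[1]
create(a): bitmap=FFF........ | a=[2] c=[0] d=[1]
append(d, 2): bitmap=FFFFF...... | a=[2] c=[0] d=[1, 3, 4]
unlink(c): bitmap=.FFFF...... | a=[2] d=[1, 3, 4]
append(a, 2): bitmap=FFFFFF..... | a=[2, 0, 5] d=[1, 3, 4]
create(b): bitmap=FFFFFFF.... | a=[2, 0, 5] b=[6] d=[1, 3, 4]

blocks(a) = [2, 0, 5]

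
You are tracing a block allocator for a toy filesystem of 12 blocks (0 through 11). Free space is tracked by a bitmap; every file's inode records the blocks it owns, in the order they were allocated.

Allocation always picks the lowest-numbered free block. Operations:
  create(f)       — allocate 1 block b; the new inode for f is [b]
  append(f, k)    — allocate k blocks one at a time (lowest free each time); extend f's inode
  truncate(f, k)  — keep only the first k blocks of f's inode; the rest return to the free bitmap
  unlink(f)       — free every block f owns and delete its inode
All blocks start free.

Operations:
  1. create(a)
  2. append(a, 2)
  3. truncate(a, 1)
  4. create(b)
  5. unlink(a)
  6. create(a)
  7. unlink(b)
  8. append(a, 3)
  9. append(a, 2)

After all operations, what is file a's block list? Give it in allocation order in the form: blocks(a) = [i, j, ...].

  1. create(a)  ⇒  F...........  {a→[0]}
  2. append(a, 2)  ⇒  FFF.........  {a→[0, 1, 2]}
  3. truncate(a, 1)  ⇒  F...........  {a→[0]}
  4. create(b)  ⇒  FF..........  {a→[0]; b→[1]}
  5. unlink(a)  ⇒  .F..........  {b→[1]}
  6. create(a)  ⇒  FF..........  {a→[0]; b→[1]}
  7. unlink(b)  ⇒  F...........  {a→[0]}
  8. append(a, 3)  ⇒  FFFF........  {a→[0, 1, 2, 3]}
  9. append(a, 2)  ⇒  FFFFFF......  {a→[0, 1, 2, 3, 4, 5]}

blocks(a) = [0, 1, 2, 3, 4, 5]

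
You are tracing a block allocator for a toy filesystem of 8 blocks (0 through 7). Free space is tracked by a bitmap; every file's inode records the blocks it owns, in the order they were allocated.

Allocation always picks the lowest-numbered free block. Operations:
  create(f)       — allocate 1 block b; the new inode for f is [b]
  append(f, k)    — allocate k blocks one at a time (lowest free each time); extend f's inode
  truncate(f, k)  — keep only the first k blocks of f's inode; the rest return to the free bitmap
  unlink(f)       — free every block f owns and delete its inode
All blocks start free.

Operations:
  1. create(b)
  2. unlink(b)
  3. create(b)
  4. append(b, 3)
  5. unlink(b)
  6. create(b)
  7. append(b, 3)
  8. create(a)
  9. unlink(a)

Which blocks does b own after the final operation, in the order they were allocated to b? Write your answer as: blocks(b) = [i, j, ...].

after create(b) → b:[0]  free=[F.......]
after unlink(b) →   free=[........]
after create(b) → b:[0]  free=[F.......]
after append(b, 3) → b:[0, 1, 2, 3]  free=[FFFF....]
after unlink(b) →   free=[........]
after create(b) → b:[0]  free=[F.......]
after append(b, 3) → b:[0, 1, 2, 3]  free=[FFFF....]
after create(a) → a:[4], b:[0, 1, 2, 3]  free=[FFFFF...]
after unlink(a) → b:[0, 1, 2, 3]  free=[FFFF....]

blocks(b) = [0, 1, 2, 3]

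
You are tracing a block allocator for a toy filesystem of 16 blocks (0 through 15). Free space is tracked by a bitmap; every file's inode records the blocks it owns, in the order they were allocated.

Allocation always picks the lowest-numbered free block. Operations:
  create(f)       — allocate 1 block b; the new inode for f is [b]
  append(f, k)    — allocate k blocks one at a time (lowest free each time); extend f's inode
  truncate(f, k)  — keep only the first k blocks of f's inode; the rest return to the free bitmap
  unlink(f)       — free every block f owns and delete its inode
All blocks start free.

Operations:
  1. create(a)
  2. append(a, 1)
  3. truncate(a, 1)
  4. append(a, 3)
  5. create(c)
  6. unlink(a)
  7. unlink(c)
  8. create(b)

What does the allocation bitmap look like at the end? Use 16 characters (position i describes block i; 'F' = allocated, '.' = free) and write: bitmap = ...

create(a): bitmap=F............... | a=[0]
append(a, 1): bitmap=FF.............. | a=[0, 1]
truncate(a, 1): bitmap=F............... | a=[0]
append(a, 3): bitmap=FFFF............ | a=[0, 1, 2, 3]
create(c): bitmap=FFFFF........... | a=[0, 1, 2, 3] c=[4]
unlink(a): bitmap=....F........... | c=[4]
unlink(c): bitmap=................ | 
create(b): bitmap=F............... | b=[0]

bitmap = F...............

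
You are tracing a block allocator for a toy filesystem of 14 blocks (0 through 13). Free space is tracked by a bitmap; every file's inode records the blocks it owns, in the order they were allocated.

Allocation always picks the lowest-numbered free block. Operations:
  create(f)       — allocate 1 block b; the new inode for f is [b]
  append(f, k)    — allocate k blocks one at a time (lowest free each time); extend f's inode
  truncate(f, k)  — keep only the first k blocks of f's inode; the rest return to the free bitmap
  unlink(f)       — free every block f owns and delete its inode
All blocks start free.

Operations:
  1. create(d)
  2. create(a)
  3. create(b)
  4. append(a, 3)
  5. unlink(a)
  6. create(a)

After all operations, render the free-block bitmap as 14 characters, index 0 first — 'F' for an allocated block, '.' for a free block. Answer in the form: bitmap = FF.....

create(d): bitmap=F............. | d=[0]
create(a): bitmap=FF............ | a=[1] d=[0]
create(b): bitmap=FFF........... | a=[1] b=[2] d=[0]
append(a, 3): bitmap=FFFFFF........ | a=[1, 3, 4, 5] b=[2] d=[0]
unlink(a): bitmap=F.F........... | b=[2] d=[0]
create(a): bitmap=FFF........... | a=[1] b=[2] d=[0]

bitmap = FFF...........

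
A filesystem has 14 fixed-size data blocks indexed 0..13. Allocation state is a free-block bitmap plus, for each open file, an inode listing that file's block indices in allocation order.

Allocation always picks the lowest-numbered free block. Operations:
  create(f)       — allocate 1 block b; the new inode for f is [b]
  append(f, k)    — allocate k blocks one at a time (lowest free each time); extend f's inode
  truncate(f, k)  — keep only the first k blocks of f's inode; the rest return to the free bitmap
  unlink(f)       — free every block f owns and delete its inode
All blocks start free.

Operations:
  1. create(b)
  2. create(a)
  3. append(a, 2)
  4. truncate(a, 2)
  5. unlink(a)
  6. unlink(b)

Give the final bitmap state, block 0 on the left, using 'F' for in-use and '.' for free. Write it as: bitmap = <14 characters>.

  1. create(b)  ⇒  F.............  {b→[0]}
  2. create(a)  ⇒  FF............  {a→[1]; b→[0]}
  3. append(a, 2)  ⇒  FFFF..........  {a→[1, 2, 3]; b→[0]}
  4. truncate(a, 2)  ⇒  FFF...........  {a→[1, 2]; b→[0]}
  5. unlink(a)  ⇒  F.............  {b→[0]}
  6. unlink(b)  ⇒  ..............  {}

bitmap = ..............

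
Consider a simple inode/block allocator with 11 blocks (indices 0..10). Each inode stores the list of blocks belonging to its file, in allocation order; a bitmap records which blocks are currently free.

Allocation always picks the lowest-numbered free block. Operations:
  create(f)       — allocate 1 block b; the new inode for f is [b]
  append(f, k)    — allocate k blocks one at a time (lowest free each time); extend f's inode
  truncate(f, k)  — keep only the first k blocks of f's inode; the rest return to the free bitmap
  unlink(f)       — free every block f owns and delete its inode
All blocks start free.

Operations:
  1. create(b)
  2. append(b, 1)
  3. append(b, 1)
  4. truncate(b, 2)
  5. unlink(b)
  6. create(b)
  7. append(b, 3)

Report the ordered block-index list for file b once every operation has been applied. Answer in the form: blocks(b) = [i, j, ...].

blocks(b) = [0, 1, 2, 3]

after create(b) → b:[0]  free=[F..........]
after append(b, 1) → b:[0, 1]  free=[FF.........]
after append(b, 1) → b:[0, 1, 2]  free=[FFF........]
after truncate(b, 2) → b:[0, 1]  free=[FF.........]
after unlink(b) →   free=[...........]
after create(b) → b:[0]  free=[F..........]
after append(b, 3) → b:[0, 1, 2, 3]  free=[FFFF.......]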